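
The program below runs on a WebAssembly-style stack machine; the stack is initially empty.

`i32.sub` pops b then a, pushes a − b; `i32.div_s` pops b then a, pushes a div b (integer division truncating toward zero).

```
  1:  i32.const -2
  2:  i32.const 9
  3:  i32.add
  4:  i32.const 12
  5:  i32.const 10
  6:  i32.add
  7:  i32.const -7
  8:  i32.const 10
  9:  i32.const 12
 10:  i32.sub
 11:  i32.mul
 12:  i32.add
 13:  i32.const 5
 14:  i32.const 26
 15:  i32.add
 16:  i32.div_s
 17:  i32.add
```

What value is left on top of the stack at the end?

8

i32.const -2 : -2
i32.const 9  : -2 9
i32.add      : 7
i32.const 12 : 7 12
i32.const 10 : 7 12 10
i32.add      : 7 22
i32.const -7 : 7 22 -7
i32.const 10 : 7 22 -7 10
i32.const 12 : 7 22 -7 10 12
i32.sub      : 7 22 -7 -2
i32.mul      : 7 22 14
i32.add      : 7 36
i32.const 5  : 7 36 5
i32.const 26 : 7 36 5 26
i32.add      : 7 36 31
i32.div_s    : 7 1
i32.add      : 8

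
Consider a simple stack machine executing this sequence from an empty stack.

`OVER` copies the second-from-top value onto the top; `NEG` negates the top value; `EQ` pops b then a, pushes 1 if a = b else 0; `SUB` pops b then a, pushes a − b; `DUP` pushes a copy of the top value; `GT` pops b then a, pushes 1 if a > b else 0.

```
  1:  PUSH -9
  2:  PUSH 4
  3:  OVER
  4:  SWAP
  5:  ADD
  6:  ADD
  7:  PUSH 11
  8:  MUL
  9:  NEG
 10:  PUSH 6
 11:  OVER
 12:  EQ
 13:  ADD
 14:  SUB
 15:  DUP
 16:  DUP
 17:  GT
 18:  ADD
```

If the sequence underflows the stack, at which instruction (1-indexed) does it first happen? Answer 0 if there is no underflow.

14

PUSH -9 : -9
PUSH 4  : -9 4
OVER    : -9 4 -9
SWAP    : -9 -9 4
ADD     : -9 -5
ADD     : -14
PUSH 11 : -14 11
MUL     : -154
NEG     : 154
PUSH 6  : 154 6
OVER    : 154 6 154
EQ      : 154 0
ADD     : 154
SUB  — needs 2 operands, stack has 1 → underflow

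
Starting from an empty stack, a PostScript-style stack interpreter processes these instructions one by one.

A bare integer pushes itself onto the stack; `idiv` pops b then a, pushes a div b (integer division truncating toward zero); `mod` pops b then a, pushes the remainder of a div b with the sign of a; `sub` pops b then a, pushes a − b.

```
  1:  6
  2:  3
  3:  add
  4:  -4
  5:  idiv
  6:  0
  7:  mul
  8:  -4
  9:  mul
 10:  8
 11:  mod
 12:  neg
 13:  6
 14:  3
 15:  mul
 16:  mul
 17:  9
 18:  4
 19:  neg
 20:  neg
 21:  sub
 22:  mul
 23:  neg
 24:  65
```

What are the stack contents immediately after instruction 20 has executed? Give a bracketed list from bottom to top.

[0, 9, 4]

6    : [6]
3    : [6, 3]
add  : [9]
-4   : [9, -4]
idiv : [-2]
0    : [-2, 0]
mul  : [0]
-4   : [0, -4]
mul  : [0]
8    : [0, 8]
mod  : [0]
neg  : [0]
6    : [0, 6]
3    : [0, 6, 3]
mul  : [0, 18]
mul  : [0]
9    : [0, 9]
4    : [0, 9, 4]
neg  : [0, 9, -4]
neg  : [0, 9, 4]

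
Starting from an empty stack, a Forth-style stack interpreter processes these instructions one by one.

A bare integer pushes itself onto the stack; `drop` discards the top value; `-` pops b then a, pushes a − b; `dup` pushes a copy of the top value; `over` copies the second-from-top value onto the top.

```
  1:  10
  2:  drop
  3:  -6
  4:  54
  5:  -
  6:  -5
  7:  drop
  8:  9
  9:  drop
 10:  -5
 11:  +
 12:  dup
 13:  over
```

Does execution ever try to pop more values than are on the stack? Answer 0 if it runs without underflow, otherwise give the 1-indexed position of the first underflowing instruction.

10    [10]
drop  []
-6    [-6]
54    [-6, 54]
-     [-60]
-5    [-60, -5]
drop  [-60]
9     [-60, 9]
drop  [-60]
-5    [-60, -5]
+     [-65]
dup   [-65, -65]
over  [-65, -65, -65]

0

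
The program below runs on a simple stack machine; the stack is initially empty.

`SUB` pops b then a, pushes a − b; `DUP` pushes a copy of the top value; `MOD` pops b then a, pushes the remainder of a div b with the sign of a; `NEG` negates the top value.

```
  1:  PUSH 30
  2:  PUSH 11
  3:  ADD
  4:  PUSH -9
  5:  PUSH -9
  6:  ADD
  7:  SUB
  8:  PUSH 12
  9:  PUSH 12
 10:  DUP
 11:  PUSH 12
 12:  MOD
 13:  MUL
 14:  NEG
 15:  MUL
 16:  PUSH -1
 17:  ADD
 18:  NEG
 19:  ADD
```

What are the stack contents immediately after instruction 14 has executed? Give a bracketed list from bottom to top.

PUSH 30 : [30]
PUSH 11 : [30, 11]
ADD     : [41]
PUSH -9 : [41, -9]
PUSH -9 : [41, -9, -9]
ADD     : [41, -18]
SUB     : [59]
PUSH 12 : [59, 12]
PUSH 12 : [59, 12, 12]
DUP     : [59, 12, 12, 12]
PUSH 12 : [59, 12, 12, 12, 12]
MOD     : [59, 12, 12, 0]
MUL     : [59, 12, 0]
NEG     : [59, 12, 0]

[59, 12, 0]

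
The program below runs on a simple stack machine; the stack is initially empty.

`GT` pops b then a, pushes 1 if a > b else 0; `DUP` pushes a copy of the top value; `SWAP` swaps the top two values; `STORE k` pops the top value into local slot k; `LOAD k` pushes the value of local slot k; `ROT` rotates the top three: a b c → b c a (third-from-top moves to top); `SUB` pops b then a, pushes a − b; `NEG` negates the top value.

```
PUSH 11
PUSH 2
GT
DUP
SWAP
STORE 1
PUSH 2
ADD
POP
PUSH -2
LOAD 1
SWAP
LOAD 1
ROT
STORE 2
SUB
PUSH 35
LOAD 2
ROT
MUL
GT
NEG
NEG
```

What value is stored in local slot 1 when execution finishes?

1

PUSH 11 : [11]
PUSH 2  : [11, 2]
GT      : [1]
DUP     : [1, 1]
SWAP    : [1, 1]
STORE 1 : [1]
PUSH 2  : [1, 2]
ADD     : [3]
POP     : []
PUSH -2 : [-2]
LOAD 1  : [-2, 1]
SWAP    : [1, -2]
LOAD 1  : [1, -2, 1]
ROT     : [-2, 1, 1]
STORE 2 : [-2, 1]
SUB     : [-3]
PUSH 35 : [-3, 35]
LOAD 2  : [-3, 35, 1]
ROT     : [35, 1, -3]
MUL     : [35, -3]
GT      : [1]
NEG     : [-1]
NEG     : [1]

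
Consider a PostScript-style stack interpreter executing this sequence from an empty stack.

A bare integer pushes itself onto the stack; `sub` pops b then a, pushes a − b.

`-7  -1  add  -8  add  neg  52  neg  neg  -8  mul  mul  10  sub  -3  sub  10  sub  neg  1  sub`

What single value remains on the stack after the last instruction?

6672

-7  -> [-7]
-1  -> [-7, -1]
add -> [-8]
-8  -> [-8, -8]
add -> [-16]
neg -> [16]
52  -> [16, 52]
neg -> [16, -52]
neg -> [16, 52]
-8  -> [16, 52, -8]
mul -> [16, -416]
mul -> [-6656]
10  -> [-6656, 10]
sub -> [-6666]
-3  -> [-6666, -3]
sub -> [-6663]
10  -> [-6663, 10]
sub -> [-6673]
neg -> [6673]
1   -> [6673, 1]
sub -> [6672]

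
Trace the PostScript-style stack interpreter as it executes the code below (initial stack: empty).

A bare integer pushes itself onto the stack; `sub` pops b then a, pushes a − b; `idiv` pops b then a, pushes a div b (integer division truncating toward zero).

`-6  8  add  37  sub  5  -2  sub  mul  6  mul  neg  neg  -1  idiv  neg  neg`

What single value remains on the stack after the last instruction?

-6    [-6]
8     [-6, 8]
add   [2]
37    [2, 37]
sub   [-35]
5     [-35, 5]
-2    [-35, 5, -2]
sub   [-35, 7]
mul   [-245]
6     [-245, 6]
mul   [-1470]
neg   [1470]
neg   [-1470]
-1    [-1470, -1]
idiv  [1470]
neg   [-1470]
neg   [1470]

1470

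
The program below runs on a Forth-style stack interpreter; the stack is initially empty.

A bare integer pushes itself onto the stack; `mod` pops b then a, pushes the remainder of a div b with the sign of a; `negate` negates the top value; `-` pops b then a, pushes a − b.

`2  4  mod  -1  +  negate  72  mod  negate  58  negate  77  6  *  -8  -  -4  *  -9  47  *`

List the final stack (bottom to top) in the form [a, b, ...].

2      : 2
4      : 2 4
mod    : 2
-1     : 2 -1
+      : 1
negate : -1
72     : -1 72
mod    : -1
negate : 1
58     : 1 58
negate : 1 -58
77     : 1 -58 77
6      : 1 -58 77 6
*      : 1 -58 462
-8     : 1 -58 462 -8
-      : 1 -58 470
-4     : 1 -58 470 -4
*      : 1 -58 -1880
-9     : 1 -58 -1880 -9
47     : 1 -58 -1880 -9 47
*      : 1 -58 -1880 -423

[1, -58, -1880, -423]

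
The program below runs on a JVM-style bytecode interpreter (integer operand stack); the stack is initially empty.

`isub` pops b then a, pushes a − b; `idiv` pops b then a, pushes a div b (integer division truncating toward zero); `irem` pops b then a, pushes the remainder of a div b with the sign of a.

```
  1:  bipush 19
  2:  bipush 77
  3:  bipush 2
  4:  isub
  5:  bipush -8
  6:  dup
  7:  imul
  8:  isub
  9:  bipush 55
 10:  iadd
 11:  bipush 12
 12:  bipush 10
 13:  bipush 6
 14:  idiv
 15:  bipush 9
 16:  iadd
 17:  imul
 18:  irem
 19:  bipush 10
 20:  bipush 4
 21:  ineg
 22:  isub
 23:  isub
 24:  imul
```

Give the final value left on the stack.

988

bipush 19 -> [19]
bipush 77 -> [19, 77]
bipush 2  -> [19, 77, 2]
isub      -> [19, 75]
bipush -8 -> [19, 75, -8]
dup       -> [19, 75, -8, -8]
imul      -> [19, 75, 64]
isub      -> [19, 11]
bipush 55 -> [19, 11, 55]
iadd      -> [19, 66]
bipush 12 -> [19, 66, 12]
bipush 10 -> [19, 66, 12, 10]
bipush 6  -> [19, 66, 12, 10, 6]
idiv      -> [19, 66, 12, 1]
bipush 9  -> [19, 66, 12, 1, 9]
iadd      -> [19, 66, 12, 10]
imul      -> [19, 66, 120]
irem      -> [19, 66]
bipush 10 -> [19, 66, 10]
bipush 4  -> [19, 66, 10, 4]
ineg      -> [19, 66, 10, -4]
isub      -> [19, 66, 14]
isub      -> [19, 52]
imul      -> [988]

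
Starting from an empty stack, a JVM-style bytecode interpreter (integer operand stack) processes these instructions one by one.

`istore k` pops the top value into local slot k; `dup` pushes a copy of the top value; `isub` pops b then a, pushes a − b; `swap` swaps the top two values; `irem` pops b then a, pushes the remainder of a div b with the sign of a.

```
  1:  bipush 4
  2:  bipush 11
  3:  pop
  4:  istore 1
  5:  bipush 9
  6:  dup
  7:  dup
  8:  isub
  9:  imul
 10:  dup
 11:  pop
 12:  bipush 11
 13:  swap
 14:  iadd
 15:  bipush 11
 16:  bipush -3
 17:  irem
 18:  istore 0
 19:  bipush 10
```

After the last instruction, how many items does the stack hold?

2

bipush 4  → [4]
bipush 11 → [4, 11]
pop       → [4]
istore 1  → []
bipush 9  → [9]
dup       → [9, 9]
dup       → [9, 9, 9]
isub      → [9, 0]
imul      → [0]
dup       → [0, 0]
pop       → [0]
bipush 11 → [0, 11]
swap      → [11, 0]
iadd      → [11]
bipush 11 → [11, 11]
bipush -3 → [11, 11, -3]
irem      → [11, 2]
istore 0  → [11]
bipush 10 → [11, 10]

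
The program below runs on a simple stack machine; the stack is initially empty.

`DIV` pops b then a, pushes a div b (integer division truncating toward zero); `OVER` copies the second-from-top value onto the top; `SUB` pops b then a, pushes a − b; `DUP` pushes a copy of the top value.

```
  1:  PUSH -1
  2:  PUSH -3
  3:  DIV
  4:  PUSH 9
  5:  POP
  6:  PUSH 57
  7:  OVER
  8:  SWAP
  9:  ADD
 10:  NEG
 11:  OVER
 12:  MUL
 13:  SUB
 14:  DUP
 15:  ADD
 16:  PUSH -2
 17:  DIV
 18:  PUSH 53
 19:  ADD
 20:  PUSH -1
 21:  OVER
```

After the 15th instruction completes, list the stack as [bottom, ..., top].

PUSH -1  -1
PUSH -3  -1 -3
DIV      0
PUSH 9   0 9
POP      0
PUSH 57  0 57
OVER     0 57 0
SWAP     0 0 57
ADD      0 57
NEG      0 -57
OVER     0 -57 0
MUL      0 0
SUB      0
DUP      0 0
ADD      0

[0]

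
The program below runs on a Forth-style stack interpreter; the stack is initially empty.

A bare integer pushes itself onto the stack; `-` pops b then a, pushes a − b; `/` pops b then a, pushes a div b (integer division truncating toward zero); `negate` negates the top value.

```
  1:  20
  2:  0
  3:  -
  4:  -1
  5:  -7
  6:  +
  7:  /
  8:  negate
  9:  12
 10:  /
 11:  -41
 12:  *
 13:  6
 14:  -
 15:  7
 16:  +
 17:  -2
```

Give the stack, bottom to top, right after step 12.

[0]

20     : 20
0      : 20 0
-      : 20
-1     : 20 -1
-7     : 20 -1 -7
+      : 20 -8
/      : -2
negate : 2
12     : 2 12
/      : 0
-41    : 0 -41
*      : 0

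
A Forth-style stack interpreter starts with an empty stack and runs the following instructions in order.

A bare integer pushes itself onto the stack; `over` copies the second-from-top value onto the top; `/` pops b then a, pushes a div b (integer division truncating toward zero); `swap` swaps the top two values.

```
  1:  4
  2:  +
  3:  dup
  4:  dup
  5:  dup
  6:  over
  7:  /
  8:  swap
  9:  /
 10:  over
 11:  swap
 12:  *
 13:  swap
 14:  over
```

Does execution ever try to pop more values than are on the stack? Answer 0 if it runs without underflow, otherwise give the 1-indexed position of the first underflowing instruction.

4 : 4
+  — needs 2 operands, stack has 1 → underflow

2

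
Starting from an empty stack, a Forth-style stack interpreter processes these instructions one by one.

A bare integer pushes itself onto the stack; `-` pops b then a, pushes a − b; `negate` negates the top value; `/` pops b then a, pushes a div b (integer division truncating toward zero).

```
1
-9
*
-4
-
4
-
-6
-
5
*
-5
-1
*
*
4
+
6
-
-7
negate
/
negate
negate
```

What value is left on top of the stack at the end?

-11

1      : [1]
-9     : [1, -9]
*      : [-9]
-4     : [-9, -4]
-      : [-5]
4      : [-5, 4]
-      : [-9]
-6     : [-9, -6]
-      : [-3]
5      : [-3, 5]
*      : [-15]
-5     : [-15, -5]
-1     : [-15, -5, -1]
*      : [-15, 5]
*      : [-75]
4      : [-75, 4]
+      : [-71]
6      : [-71, 6]
-      : [-77]
-7     : [-77, -7]
negate : [-77, 7]
/      : [-11]
negate : [11]
negate : [-11]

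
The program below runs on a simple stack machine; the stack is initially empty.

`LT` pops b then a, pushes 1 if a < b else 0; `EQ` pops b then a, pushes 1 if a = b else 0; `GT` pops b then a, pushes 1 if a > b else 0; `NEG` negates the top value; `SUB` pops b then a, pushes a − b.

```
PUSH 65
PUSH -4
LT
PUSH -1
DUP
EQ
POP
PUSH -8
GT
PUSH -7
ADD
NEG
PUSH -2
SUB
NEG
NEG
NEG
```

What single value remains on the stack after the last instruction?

PUSH 65  65
PUSH -4  65 -4
LT       0
PUSH -1  0 -1
DUP      0 -1 -1
EQ       0 1
POP      0
PUSH -8  0 -8
GT       1
PUSH -7  1 -7
ADD      -6
NEG      6
PUSH -2  6 -2
SUB      8
NEG      -8
NEG      8
NEG      -8

-8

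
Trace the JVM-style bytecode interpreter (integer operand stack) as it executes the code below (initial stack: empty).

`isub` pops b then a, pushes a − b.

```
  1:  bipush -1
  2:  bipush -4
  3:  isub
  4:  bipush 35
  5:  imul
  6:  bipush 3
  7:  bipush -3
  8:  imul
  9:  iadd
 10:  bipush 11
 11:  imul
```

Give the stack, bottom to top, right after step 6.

[105, 3]

bipush -1  [-1]
bipush -4  [-1, -4]
isub       [3]
bipush 35  [3, 35]
imul       [105]
bipush 3   [105, 3]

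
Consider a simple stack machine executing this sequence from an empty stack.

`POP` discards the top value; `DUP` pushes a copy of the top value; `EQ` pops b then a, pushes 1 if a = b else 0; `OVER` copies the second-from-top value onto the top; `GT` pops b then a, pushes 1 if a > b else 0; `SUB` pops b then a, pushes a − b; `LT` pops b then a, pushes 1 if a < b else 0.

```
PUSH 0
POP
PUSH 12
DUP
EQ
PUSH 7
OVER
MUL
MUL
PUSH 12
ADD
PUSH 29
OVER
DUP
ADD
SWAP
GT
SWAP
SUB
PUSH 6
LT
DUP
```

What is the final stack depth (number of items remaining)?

2

PUSH 0   [0]
POP      []
PUSH 12  [12]
DUP      [12, 12]
EQ       [1]
PUSH 7   [1, 7]
OVER     [1, 7, 1]
MUL      [1, 7]
MUL      [7]
PUSH 12  [7, 12]
ADD      [19]
PUSH 29  [19, 29]
OVER     [19, 29, 19]
DUP      [19, 29, 19, 19]
ADD      [19, 29, 38]
SWAP     [19, 38, 29]
GT       [19, 1]
SWAP     [1, 19]
SUB      [-18]
PUSH 6   [-18, 6]
LT       [1]
DUP      [1, 1]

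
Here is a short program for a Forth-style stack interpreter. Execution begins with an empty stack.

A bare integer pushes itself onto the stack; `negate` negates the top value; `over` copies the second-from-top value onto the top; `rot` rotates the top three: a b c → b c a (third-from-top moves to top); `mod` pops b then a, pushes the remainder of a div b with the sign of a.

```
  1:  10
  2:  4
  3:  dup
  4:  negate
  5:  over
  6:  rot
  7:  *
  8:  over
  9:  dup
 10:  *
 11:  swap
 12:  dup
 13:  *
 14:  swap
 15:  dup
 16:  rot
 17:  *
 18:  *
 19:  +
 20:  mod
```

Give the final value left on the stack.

10     → 10
4      → 10 4
dup    → 10 4 4
negate → 10 4 -4
over   → 10 4 -4 4
rot    → 10 -4 4 4
*      → 10 -4 16
over   → 10 -4 16 -4
dup    → 10 -4 16 -4 -4
*      → 10 -4 16 16
swap   → 10 -4 16 16
dup    → 10 -4 16 16 16
*      → 10 -4 16 256
swap   → 10 -4 256 16
dup    → 10 -4 256 16 16
rot    → 10 -4 16 16 256
*      → 10 -4 16 4096
*      → 10 -4 65536
+      → 10 65532
mod    → 10

10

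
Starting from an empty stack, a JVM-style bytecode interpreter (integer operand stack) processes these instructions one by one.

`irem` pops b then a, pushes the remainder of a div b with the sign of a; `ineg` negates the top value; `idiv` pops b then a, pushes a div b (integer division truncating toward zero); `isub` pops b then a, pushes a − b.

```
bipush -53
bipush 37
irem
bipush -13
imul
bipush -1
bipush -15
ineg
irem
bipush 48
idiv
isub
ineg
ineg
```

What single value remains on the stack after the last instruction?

bipush -53  -53
bipush 37   -53 37
irem        -16
bipush -13  -16 -13
imul        208
bipush -1   208 -1
bipush -15  208 -1 -15
ineg        208 -1 15
irem        208 -1
bipush 48   208 -1 48
idiv        208 0
isub        208
ineg        -208
ineg        208

208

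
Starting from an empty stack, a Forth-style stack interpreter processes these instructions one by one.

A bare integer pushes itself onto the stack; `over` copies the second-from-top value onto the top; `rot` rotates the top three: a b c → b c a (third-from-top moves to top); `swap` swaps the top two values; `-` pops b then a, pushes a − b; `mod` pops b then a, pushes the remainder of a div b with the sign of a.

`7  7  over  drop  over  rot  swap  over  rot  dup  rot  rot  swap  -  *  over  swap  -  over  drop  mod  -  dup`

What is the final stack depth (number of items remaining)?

7    : [7]
7    : [7, 7]
over : [7, 7, 7]
drop : [7, 7]
over : [7, 7, 7]
rot  : [7, 7, 7]
swap : [7, 7, 7]
over : [7, 7, 7, 7]
rot  : [7, 7, 7, 7]
dup  : [7, 7, 7, 7, 7]
rot  : [7, 7, 7, 7, 7]
rot  : [7, 7, 7, 7, 7]
swap : [7, 7, 7, 7, 7]
-    : [7, 7, 7, 0]
*    : [7, 7, 0]
over : [7, 7, 0, 7]
swap : [7, 7, 7, 0]
-    : [7, 7, 7]
over : [7, 7, 7, 7]
drop : [7, 7, 7]
mod  : [7, 0]
-    : [7]
dup  : [7, 7]

2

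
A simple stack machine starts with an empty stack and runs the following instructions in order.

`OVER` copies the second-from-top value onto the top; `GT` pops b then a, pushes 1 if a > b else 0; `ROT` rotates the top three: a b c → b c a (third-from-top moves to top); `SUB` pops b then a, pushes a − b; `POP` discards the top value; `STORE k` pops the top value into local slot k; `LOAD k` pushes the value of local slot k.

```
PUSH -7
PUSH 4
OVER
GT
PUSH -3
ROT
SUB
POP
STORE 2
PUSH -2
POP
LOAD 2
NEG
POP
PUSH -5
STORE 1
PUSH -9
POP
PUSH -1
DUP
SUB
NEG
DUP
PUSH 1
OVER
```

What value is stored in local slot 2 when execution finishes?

1

PUSH -7 → [-7]
PUSH 4  → [-7, 4]
OVER    → [-7, 4, -7]
GT      → [-7, 1]
PUSH -3 → [-7, 1, -3]
ROT     → [1, -3, -7]
SUB     → [1, 4]
POP     → [1]
STORE 2 → []
PUSH -2 → [-2]
POP     → []
LOAD 2  → [1]
NEG     → [-1]
POP     → []
PUSH -5 → [-5]
STORE 1 → []
PUSH -9 → [-9]
POP     → []
PUSH -1 → [-1]
DUP     → [-1, -1]
SUB     → [0]
NEG     → [0]
DUP     → [0, 0]
PUSH 1  → [0, 0, 1]
OVER    → [0, 0, 1, 0]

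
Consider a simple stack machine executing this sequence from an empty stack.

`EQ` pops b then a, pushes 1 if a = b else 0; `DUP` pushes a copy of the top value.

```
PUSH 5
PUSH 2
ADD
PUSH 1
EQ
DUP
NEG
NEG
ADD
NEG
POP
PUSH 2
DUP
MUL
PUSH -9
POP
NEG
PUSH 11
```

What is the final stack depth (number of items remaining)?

2

PUSH 5  -> 5
PUSH 2  -> 5 2
ADD     -> 7
PUSH 1  -> 7 1
EQ      -> 0
DUP     -> 0 0
NEG     -> 0 0
NEG     -> 0 0
ADD     -> 0
NEG     -> 0
POP     -> (empty)
PUSH 2  -> 2
DUP     -> 2 2
MUL     -> 4
PUSH -9 -> 4 -9
POP     -> 4
NEG     -> -4
PUSH 11 -> -4 11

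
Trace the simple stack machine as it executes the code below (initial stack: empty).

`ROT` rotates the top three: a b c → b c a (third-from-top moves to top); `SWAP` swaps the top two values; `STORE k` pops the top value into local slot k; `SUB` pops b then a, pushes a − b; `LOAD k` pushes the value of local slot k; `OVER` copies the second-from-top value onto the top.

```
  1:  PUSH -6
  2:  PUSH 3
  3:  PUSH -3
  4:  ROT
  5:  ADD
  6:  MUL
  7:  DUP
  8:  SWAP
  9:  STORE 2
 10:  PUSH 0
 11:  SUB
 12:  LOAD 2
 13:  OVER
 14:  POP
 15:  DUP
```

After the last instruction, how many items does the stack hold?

PUSH -6 → [-6]
PUSH 3  → [-6, 3]
PUSH -3 → [-6, 3, -3]
ROT     → [3, -3, -6]
ADD     → [3, -9]
MUL     → [-27]
DUP     → [-27, -27]
SWAP    → [-27, -27]
STORE 2 → [-27]
PUSH 0  → [-27, 0]
SUB     → [-27]
LOAD 2  → [-27, -27]
OVER    → [-27, -27, -27]
POP     → [-27, -27]
DUP     → [-27, -27, -27]

3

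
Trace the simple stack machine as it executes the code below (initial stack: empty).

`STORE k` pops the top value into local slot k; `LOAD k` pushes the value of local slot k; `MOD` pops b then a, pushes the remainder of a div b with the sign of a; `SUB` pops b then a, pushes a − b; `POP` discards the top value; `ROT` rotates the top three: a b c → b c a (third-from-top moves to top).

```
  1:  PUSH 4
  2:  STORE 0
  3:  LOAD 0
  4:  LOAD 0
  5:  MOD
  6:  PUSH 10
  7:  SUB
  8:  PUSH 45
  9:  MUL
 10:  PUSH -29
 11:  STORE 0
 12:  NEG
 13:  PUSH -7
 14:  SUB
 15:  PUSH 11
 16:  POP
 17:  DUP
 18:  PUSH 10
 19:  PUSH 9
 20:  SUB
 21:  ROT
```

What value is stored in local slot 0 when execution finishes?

PUSH 4    [4]
STORE 0   []
LOAD 0    [4]
LOAD 0    [4, 4]
MOD       [0]
PUSH 10   [0, 10]
SUB       [-10]
PUSH 45   [-10, 45]
MUL       [-450]
PUSH -29  [-450, -29]
STORE 0   [-450]
NEG       [450]
PUSH -7   [450, -7]
SUB       [457]
PUSH 11   [457, 11]
POP       [457]
DUP       [457, 457]
PUSH 10   [457, 457, 10]
PUSH 9    [457, 457, 10, 9]
SUB       [457, 457, 1]
ROT       [457, 1, 457]

-29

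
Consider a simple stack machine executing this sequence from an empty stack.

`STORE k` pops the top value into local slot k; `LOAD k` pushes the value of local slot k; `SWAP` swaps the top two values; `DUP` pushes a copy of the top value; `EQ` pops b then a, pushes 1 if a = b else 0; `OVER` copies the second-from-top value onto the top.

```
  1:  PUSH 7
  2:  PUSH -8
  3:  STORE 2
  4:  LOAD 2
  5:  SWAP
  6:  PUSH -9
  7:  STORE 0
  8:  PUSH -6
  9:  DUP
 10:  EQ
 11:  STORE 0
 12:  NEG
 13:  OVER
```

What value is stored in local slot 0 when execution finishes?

1

PUSH 7  -> 7
PUSH -8 -> 7 -8
STORE 2 -> 7
LOAD 2  -> 7 -8
SWAP    -> -8 7
PUSH -9 -> -8 7 -9
STORE 0 -> -8 7
PUSH -6 -> -8 7 -6
DUP     -> -8 7 -6 -6
EQ      -> -8 7 1
STORE 0 -> -8 7
NEG     -> -8 -7
OVER    -> -8 -7 -8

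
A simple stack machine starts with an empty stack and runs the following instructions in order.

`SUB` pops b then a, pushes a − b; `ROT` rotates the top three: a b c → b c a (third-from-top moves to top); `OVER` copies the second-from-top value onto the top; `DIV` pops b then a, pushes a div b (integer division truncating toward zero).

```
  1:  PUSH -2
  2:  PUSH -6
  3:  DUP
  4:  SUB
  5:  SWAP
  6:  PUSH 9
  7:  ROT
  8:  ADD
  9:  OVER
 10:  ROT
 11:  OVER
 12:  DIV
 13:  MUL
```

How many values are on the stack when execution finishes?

2

PUSH -2 -> -2
PUSH -6 -> -2 -6
DUP     -> -2 -6 -6
SUB     -> -2 0
SWAP    -> 0 -2
PUSH 9  -> 0 -2 9
ROT     -> -2 9 0
ADD     -> -2 9
OVER    -> -2 9 -2
ROT     -> 9 -2 -2
OVER    -> 9 -2 -2 -2
DIV     -> 9 -2 1
MUL     -> 9 -2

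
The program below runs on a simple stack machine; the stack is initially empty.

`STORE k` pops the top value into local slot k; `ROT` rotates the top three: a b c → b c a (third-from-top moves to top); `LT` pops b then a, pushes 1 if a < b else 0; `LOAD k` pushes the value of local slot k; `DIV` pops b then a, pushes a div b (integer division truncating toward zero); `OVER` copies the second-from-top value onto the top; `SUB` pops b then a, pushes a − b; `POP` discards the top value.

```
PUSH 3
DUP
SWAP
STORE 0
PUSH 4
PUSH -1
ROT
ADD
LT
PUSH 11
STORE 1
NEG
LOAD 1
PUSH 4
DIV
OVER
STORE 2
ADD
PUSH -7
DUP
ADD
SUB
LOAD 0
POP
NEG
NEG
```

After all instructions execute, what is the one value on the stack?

16

PUSH 3   [3]
DUP      [3, 3]
SWAP     [3, 3]
STORE 0  [3]
PUSH 4   [3, 4]
PUSH -1  [3, 4, -1]
ROT      [4, -1, 3]
ADD      [4, 2]
LT       [0]
PUSH 11  [0, 11]
STORE 1  [0]
NEG      [0]
LOAD 1   [0, 11]
PUSH 4   [0, 11, 4]
DIV      [0, 2]
OVER     [0, 2, 0]
STORE 2  [0, 2]
ADD      [2]
PUSH -7  [2, -7]
DUP      [2, -7, -7]
ADD      [2, -14]
SUB      [16]
LOAD 0   [16, 3]
POP      [16]
NEG      [-16]
NEG      [16]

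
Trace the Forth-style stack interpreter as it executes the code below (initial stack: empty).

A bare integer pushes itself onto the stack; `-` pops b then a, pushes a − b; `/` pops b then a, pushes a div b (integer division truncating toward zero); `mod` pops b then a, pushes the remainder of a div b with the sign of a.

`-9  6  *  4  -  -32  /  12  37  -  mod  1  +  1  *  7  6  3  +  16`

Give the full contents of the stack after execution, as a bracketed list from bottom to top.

[2, 7, 9, 16]

-9  : -9
6   : -9 6
*   : -54
4   : -54 4
-   : -58
-32 : -58 -32
/   : 1
12  : 1 12
37  : 1 12 37
-   : 1 -25
mod : 1
1   : 1 1
+   : 2
1   : 2 1
*   : 2
7   : 2 7
6   : 2 7 6
3   : 2 7 6 3
+   : 2 7 9
16  : 2 7 9 16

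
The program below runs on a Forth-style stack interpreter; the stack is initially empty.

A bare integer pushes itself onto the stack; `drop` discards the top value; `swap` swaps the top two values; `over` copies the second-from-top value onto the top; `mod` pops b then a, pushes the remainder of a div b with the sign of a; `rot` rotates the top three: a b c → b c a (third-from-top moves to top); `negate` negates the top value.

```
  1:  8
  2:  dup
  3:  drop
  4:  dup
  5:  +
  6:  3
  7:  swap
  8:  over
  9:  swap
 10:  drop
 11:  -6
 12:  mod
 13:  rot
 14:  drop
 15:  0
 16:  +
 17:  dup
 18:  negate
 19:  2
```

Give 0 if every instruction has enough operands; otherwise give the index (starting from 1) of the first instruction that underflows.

13

8    -> 8
dup  -> 8 8
drop -> 8
dup  -> 8 8
+    -> 16
3    -> 16 3
swap -> 3 16
over -> 3 16 3
swap -> 3 3 16
drop -> 3 3
-6   -> 3 3 -6
mod  -> 3 3
rot  — needs 3 operands, stack has 2 → underflow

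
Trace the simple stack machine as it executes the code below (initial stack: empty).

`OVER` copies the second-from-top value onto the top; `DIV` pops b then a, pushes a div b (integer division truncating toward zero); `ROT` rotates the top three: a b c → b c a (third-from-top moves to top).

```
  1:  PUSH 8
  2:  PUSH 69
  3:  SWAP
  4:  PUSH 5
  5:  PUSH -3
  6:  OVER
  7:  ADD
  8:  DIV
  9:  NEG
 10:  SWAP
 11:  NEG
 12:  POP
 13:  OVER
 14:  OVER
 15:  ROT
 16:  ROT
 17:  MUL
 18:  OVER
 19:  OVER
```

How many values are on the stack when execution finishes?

5

PUSH 8  : [8]
PUSH 69 : [8, 69]
SWAP    : [69, 8]
PUSH 5  : [69, 8, 5]
PUSH -3 : [69, 8, 5, -3]
OVER    : [69, 8, 5, -3, 5]
ADD     : [69, 8, 5, 2]
DIV     : [69, 8, 2]
NEG     : [69, 8, -2]
SWAP    : [69, -2, 8]
NEG     : [69, -2, -8]
POP     : [69, -2]
OVER    : [69, -2, 69]
OVER    : [69, -2, 69, -2]
ROT     : [69, 69, -2, -2]
ROT     : [69, -2, -2, 69]
MUL     : [69, -2, -138]
OVER    : [69, -2, -138, -2]
OVER    : [69, -2, -138, -2, -138]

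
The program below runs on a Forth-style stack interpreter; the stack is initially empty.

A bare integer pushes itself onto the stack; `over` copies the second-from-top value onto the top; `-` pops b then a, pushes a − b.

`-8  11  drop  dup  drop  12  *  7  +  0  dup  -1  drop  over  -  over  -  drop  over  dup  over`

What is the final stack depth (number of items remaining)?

-8    [-8]
11    [-8, 11]
drop  [-8]
dup   [-8, -8]
drop  [-8]
12    [-8, 12]
*     [-96]
7     [-96, 7]
+     [-89]
0     [-89, 0]
dup   [-89, 0, 0]
-1    [-89, 0, 0, -1]
drop  [-89, 0, 0]
over  [-89, 0, 0, 0]
-     [-89, 0, 0]
over  [-89, 0, 0, 0]
-     [-89, 0, 0]
drop  [-89, 0]
over  [-89, 0, -89]
dup   [-89, 0, -89, -89]
over  [-89, 0, -89, -89, -89]

5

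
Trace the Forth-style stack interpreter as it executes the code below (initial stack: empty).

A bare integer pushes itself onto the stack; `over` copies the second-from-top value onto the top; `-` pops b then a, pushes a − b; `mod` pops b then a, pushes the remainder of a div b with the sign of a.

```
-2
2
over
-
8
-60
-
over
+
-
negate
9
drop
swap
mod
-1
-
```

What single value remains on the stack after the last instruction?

-2     -> [-2]
2      -> [-2, 2]
over   -> [-2, 2, -2]
-      -> [-2, 4]
8      -> [-2, 4, 8]
-60    -> [-2, 4, 8, -60]
-      -> [-2, 4, 68]
over   -> [-2, 4, 68, 4]
+      -> [-2, 4, 72]
-      -> [-2, -68]
negate -> [-2, 68]
9      -> [-2, 68, 9]
drop   -> [-2, 68]
swap   -> [68, -2]
mod    -> [0]
-1     -> [0, -1]
-      -> [1]

1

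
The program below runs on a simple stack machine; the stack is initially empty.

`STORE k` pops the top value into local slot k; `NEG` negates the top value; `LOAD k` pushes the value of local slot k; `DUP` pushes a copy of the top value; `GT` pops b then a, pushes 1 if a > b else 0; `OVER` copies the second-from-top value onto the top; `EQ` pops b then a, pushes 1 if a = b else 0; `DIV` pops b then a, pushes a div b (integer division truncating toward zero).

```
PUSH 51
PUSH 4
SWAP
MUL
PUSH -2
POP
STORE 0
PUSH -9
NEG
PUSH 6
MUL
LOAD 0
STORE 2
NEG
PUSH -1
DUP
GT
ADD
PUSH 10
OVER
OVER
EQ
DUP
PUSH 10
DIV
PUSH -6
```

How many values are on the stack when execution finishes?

PUSH 51 -> 51
PUSH 4  -> 51 4
SWAP    -> 4 51
MUL     -> 204
PUSH -2 -> 204 -2
POP     -> 204
STORE 0 -> (empty)
PUSH -9 -> -9
NEG     -> 9
PUSH 6  -> 9 6
MUL     -> 54
LOAD 0  -> 54 204
STORE 2 -> 54
NEG     -> -54
PUSH -1 -> -54 -1
DUP     -> -54 -1 -1
GT      -> -54 0
ADD     -> -54
PUSH 10 -> -54 10
OVER    -> -54 10 -54
OVER    -> -54 10 -54 10
EQ      -> -54 10 0
DUP     -> -54 10 0 0
PUSH 10 -> -54 10 0 0 10
DIV     -> -54 10 0 0
PUSH -6 -> -54 10 0 0 -6

5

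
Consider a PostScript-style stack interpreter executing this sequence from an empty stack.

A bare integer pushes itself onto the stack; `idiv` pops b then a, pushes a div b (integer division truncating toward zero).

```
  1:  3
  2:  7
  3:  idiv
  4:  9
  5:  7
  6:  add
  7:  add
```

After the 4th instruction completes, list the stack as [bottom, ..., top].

3    : 3
7    : 3 7
idiv : 0
9    : 0 9

[0, 9]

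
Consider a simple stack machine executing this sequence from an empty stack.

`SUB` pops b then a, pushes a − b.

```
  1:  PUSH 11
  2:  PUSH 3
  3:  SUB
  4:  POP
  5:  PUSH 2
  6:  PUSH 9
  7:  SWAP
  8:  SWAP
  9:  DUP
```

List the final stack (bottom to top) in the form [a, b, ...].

PUSH 11 → [11]
PUSH 3  → [11, 3]
SUB     → [8]
POP     → []
PUSH 2  → [2]
PUSH 9  → [2, 9]
SWAP    → [9, 2]
SWAP    → [2, 9]
DUP     → [2, 9, 9]

[2, 9, 9]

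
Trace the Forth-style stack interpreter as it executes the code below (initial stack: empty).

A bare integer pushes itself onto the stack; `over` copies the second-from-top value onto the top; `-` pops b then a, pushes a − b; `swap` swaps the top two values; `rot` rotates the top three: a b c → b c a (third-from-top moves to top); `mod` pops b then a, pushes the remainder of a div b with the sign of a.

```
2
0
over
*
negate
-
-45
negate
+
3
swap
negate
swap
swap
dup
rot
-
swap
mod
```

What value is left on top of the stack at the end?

2      -> [2]
0      -> [2, 0]
over   -> [2, 0, 2]
*      -> [2, 0]
negate -> [2, 0]
-      -> [2]
-45    -> [2, -45]
negate -> [2, 45]
+      -> [47]
3      -> [47, 3]
swap   -> [3, 47]
negate -> [3, -47]
swap   -> [-47, 3]
swap   -> [3, -47]
dup    -> [3, -47, -47]
rot    -> [-47, -47, 3]
-      -> [-47, -50]
swap   -> [-50, -47]
mod    -> [-3]

-3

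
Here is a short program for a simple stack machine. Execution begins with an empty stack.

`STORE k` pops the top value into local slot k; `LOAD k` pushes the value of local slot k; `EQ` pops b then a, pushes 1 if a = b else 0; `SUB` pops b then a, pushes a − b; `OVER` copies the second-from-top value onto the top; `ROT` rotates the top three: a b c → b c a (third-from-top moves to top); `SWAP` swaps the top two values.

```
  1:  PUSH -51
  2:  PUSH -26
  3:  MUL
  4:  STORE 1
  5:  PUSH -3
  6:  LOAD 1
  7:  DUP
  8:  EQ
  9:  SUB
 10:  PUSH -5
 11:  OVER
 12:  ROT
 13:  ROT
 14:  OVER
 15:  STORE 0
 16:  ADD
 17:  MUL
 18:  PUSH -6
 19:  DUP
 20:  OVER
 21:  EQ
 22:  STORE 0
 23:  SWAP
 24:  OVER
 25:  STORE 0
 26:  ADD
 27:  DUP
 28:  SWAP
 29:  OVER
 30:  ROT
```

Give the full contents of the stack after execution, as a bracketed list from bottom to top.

PUSH -51  [-51]
PUSH -26  [-51, -26]
MUL       [1326]
STORE 1   []
PUSH -3   [-3]
LOAD 1    [-3, 1326]
DUP       [-3, 1326, 1326]
EQ        [-3, 1]
SUB       [-4]
PUSH -5   [-4, -5]
OVER      [-4, -5, -4]
ROT       [-5, -4, -4]
ROT       [-4, -4, -5]
OVER      [-4, -4, -5, -4]
STORE 0   [-4, -4, -5]
ADD       [-4, -9]
MUL       [36]
PUSH -6   [36, -6]
DUP       [36, -6, -6]
OVER      [36, -6, -6, -6]
EQ        [36, -6, 1]
STORE 0   [36, -6]
SWAP      [-6, 36]
OVER      [-6, 36, -6]
STORE 0   [-6, 36]
ADD       [30]
DUP       [30, 30]
SWAP      [30, 30]
OVER      [30, 30, 30]
ROT       [30, 30, 30]

[30, 30, 30]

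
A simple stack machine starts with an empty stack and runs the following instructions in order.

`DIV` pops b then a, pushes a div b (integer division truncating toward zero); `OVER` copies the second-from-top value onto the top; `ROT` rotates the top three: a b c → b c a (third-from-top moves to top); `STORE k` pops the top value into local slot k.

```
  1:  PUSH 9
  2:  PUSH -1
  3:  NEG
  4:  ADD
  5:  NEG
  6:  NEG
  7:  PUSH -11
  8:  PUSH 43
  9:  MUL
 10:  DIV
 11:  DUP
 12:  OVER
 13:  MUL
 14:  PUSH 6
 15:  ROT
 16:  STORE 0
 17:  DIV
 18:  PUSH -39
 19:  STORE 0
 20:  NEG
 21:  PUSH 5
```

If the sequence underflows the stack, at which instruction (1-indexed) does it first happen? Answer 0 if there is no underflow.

PUSH 9   -> 9
PUSH -1  -> 9 -1
NEG      -> 9 1
ADD      -> 10
NEG      -> -10
NEG      -> 10
PUSH -11 -> 10 -11
PUSH 43  -> 10 -11 43
MUL      -> 10 -473
DIV      -> 0
DUP      -> 0 0
OVER     -> 0 0 0
MUL      -> 0 0
PUSH 6   -> 0 0 6
ROT      -> 0 6 0
STORE 0  -> 0 6
DIV      -> 0
PUSH -39 -> 0 -39
STORE 0  -> 0
NEG      -> 0
PUSH 5   -> 0 5

0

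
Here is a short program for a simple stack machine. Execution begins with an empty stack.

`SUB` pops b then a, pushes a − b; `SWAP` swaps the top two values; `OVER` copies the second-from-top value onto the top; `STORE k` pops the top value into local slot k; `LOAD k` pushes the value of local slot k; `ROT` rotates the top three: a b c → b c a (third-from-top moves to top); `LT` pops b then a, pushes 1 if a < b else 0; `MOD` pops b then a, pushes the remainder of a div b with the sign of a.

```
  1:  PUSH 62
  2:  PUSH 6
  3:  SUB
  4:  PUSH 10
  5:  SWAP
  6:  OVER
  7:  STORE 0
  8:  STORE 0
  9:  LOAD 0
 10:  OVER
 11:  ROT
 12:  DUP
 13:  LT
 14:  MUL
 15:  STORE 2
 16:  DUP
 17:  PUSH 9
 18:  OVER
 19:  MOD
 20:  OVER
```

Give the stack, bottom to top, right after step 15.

PUSH 62 -> 62
PUSH 6  -> 62 6
SUB     -> 56
PUSH 10 -> 56 10
SWAP    -> 10 56
OVER    -> 10 56 10
STORE 0 -> 10 56
STORE 0 -> 10
LOAD 0  -> 10 56
OVER    -> 10 56 10
ROT     -> 56 10 10
DUP     -> 56 10 10 10
LT      -> 56 10 0
MUL     -> 56 0
STORE 2 -> 56

[56]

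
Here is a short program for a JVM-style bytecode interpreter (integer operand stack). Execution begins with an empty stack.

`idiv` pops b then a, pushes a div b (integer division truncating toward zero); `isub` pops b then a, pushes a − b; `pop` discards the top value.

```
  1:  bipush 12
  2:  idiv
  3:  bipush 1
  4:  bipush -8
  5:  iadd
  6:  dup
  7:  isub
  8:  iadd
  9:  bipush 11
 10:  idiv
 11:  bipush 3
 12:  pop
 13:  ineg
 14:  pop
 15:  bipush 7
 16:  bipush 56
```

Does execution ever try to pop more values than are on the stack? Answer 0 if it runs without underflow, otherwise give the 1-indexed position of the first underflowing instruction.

2

bipush 12 → [12]
idiv  — needs 2 operands, stack has 1 → underflow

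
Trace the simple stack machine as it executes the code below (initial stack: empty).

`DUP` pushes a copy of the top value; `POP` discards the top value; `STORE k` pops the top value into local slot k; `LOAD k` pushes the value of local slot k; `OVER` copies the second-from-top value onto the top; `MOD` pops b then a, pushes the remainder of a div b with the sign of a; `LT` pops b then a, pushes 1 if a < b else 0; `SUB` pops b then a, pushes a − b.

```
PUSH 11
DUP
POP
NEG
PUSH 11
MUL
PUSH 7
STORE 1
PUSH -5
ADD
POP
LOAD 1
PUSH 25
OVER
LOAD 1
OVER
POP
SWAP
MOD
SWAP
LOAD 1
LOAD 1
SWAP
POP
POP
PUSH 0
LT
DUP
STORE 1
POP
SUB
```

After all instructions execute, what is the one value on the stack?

PUSH 11  [11]
DUP      [11, 11]
POP      [11]
NEG      [-11]
PUSH 11  [-11, 11]
MUL      [-121]
PUSH 7   [-121, 7]
STORE 1  [-121]
PUSH -5  [-121, -5]
ADD      [-126]
POP      []
LOAD 1   [7]
PUSH 25  [7, 25]
OVER     [7, 25, 7]
LOAD 1   [7, 25, 7, 7]
OVER     [7, 25, 7, 7, 7]
POP      [7, 25, 7, 7]
SWAP     [7, 25, 7, 7]
MOD      [7, 25, 0]
SWAP     [7, 0, 25]
LOAD 1   [7, 0, 25, 7]
LOAD 1   [7, 0, 25, 7, 7]
SWAP     [7, 0, 25, 7, 7]
POP      [7, 0, 25, 7]
POP      [7, 0, 25]
PUSH 0   [7, 0, 25, 0]
LT       [7, 0, 0]
DUP      [7, 0, 0, 0]
STORE 1  [7, 0, 0]
POP      [7, 0]
SUB      [7]

7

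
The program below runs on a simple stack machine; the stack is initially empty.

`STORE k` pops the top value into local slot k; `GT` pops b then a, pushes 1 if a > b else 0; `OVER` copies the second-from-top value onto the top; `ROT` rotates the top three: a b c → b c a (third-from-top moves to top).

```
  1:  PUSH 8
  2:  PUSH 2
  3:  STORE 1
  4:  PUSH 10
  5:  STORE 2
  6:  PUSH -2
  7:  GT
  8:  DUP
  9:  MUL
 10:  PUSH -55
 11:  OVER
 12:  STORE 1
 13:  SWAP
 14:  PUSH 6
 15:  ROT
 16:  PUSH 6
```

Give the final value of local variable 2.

10

PUSH 8    8
PUSH 2    8 2
STORE 1   8
PUSH 10   8 10
STORE 2   8
PUSH -2   8 -2
GT        1
DUP       1 1
MUL       1
PUSH -55  1 -55
OVER      1 -55 1
STORE 1   1 -55
SWAP      -55 1
PUSH 6    -55 1 6
ROT       1 6 -55
PUSH 6    1 6 -55 6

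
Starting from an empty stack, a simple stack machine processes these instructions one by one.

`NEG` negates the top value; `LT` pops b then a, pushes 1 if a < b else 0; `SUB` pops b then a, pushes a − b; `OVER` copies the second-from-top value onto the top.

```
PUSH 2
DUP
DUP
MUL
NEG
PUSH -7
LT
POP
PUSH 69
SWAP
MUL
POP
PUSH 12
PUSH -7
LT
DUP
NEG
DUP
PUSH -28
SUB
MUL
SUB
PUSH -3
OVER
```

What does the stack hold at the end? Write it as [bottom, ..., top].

PUSH 2    2
DUP       2 2
DUP       2 2 2
MUL       2 4
NEG       2 -4
PUSH -7   2 -4 -7
LT        2 0
POP       2
PUSH 69   2 69
SWAP      69 2
MUL       138
POP       (empty)
PUSH 12   12
PUSH -7   12 -7
LT        0
DUP       0 0
NEG       0 0
DUP       0 0 0
PUSH -28  0 0 0 -28
SUB       0 0 28
MUL       0 0
SUB       0
PUSH -3   0 -3
OVER      0 -3 0

[0, -3, 0]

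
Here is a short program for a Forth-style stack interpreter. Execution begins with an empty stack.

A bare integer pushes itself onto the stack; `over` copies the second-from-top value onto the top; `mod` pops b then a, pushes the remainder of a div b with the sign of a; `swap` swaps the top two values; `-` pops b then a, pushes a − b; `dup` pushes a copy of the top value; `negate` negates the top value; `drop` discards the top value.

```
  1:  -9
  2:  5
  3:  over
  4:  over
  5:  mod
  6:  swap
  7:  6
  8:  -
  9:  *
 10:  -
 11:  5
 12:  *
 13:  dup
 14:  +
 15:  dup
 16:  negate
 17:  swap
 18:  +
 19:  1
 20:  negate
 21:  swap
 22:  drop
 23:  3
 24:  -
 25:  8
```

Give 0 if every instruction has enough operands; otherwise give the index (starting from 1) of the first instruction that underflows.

-9     → -9
5      → -9 5
over   → -9 5 -9
over   → -9 5 -9 5
mod    → -9 5 -4
swap   → -9 -4 5
6      → -9 -4 5 6
-      → -9 -4 -1
*      → -9 4
-      → -13
5      → -13 5
*      → -65
dup    → -65 -65
+      → -130
dup    → -130 -130
negate → -130 130
swap   → 130 -130
+      → 0
1      → 0 1
negate → 0 -1
swap   → -1 0
drop   → -1
3      → -1 3
-      → -4
8      → -4 8

0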